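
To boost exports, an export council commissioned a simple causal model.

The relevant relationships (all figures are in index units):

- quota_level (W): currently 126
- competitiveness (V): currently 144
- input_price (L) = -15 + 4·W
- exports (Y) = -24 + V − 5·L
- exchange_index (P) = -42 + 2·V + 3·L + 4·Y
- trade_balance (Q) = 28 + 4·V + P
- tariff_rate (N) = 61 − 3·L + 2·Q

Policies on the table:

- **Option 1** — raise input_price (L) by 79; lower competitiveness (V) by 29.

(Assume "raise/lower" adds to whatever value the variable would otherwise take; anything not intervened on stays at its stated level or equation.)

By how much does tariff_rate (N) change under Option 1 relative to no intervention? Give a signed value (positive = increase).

Baseline:
  W = 126
  V = 144
  L = -15 + 4·126 = 489
  Y = -24 + 144 − 5·489 = -2325
  P = -42 + 2·144 + 3·489 + 4·(-2325) = -7587
  Q = 28 + 4·144 + (-7587) = -6983
  N = 61 − 3·489 + 2·(-6983) = -15372
Option 1 (L + 79, V − 29):
  W = 126
  V = 144 − 29 = 115
  L = -15 + 4·126 (+79 from intervention) = 568
  Y = -24 + 115 − 5·568 = -2749
  P = -42 + 2·115 + 3·568 + 4·(-2749) = -9104
  Q = 28 + 4·115 + (-9104) = -8616
  N = 61 − 3·568 + 2·(-8616) = -18875
Change in N: -18875 − (-15372) = -3503

-3503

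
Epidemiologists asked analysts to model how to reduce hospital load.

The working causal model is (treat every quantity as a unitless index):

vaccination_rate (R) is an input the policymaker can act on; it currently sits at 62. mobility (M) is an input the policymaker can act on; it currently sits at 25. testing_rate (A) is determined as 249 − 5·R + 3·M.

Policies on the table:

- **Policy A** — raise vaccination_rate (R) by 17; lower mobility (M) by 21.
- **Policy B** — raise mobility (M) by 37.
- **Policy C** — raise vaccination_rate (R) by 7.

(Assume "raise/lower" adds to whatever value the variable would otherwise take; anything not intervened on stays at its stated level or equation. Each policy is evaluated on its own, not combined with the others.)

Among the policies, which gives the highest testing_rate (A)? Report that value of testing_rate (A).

Policy A (R + 17, M − 21):
  R = 62 + 17 = 79
  M = 25 − 21 = 4
  A = 249 − 5·79 + 3·4 = -134
Policy B (M + 37):
  R = 62
  M = 25 + 37 = 62
  A = 249 − 5·62 + 3·62 = 125
Policy C (R + 7):
  R = 62 + 7 = 69
  M = 25
  A = 249 − 5·69 + 3·25 = -21
Comparing — Policy A: A=-134, Policy B: A=125, Policy C: A=-21. Highest is 125 (Policy B).

125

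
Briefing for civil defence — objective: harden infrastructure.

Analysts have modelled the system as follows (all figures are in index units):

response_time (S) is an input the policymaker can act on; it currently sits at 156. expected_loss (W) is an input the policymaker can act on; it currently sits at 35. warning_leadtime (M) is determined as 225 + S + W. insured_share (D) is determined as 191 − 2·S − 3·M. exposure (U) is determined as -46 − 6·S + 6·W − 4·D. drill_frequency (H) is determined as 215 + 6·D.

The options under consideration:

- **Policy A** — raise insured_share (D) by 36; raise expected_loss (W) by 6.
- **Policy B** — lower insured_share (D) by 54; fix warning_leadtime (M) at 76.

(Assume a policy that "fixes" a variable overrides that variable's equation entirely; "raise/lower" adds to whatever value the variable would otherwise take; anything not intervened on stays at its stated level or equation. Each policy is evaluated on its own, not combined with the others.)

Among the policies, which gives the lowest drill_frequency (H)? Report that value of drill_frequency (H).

Policy A (D + 36, W + 6):
  S = 156
  W = 35 + 6 = 41
  M = 225 + 156 + 41 = 422
  D = 191 − 2·156 − 3·422 (+36 from intervention) = -1351
  H = 215 + 6·(-1351) = -7891
Policy B (D − 54, M := 76):
  S = 156
  W = 35
  M = 76
  D = 191 − 2·156 − 3·76 (−54 from intervention) = -403
  H = 215 + 6·(-403) = -2203
Comparing — Policy A: H=-7891, Policy B: H=-2203. Lowest is -7891 (Policy A).

-7891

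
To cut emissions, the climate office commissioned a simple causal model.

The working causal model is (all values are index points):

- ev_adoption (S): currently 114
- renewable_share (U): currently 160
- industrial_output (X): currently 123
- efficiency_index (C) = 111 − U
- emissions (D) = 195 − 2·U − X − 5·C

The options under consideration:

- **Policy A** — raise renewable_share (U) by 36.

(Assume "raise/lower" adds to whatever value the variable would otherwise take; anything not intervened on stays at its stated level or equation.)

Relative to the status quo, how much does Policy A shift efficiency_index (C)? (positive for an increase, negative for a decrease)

Baseline:
  U = 160
  C = 111 − 160 = -49
Policy A (U + 36):
  U = 160 + 36 = 196
  C = 111 − 196 = -85
Change in C: -85 − (-49) = -36

-36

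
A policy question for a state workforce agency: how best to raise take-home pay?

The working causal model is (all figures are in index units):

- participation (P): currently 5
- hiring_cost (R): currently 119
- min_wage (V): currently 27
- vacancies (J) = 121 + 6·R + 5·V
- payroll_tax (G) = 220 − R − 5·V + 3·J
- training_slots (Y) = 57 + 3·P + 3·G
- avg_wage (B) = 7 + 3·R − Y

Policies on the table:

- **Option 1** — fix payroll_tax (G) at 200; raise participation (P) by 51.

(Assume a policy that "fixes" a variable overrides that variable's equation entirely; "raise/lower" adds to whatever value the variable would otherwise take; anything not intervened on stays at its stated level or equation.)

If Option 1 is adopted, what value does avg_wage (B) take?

Option 1 (G := 200, P + 51):
  P = 5 + 51 = 56
  R = 119
  V = 27
  J = 121 + 6·119 + 5·27 = 970
  G = 200
  Y = 57 + 3·56 + 3·200 = 825
  B = 7 + 3·119 − 825 = -461

-461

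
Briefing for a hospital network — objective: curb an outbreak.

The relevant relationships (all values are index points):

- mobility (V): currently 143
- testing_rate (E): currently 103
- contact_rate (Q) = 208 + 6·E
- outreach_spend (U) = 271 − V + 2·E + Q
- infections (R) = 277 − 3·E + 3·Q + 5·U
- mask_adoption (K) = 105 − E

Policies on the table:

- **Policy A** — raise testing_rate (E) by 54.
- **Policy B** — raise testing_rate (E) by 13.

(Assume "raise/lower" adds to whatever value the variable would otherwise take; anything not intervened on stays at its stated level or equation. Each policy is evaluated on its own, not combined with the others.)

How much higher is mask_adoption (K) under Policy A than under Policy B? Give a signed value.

Policy A (E + 54):
  E = 103 + 54 = 157
  K = 105 − 157 = -52
Policy B (E + 13):
  E = 103 + 13 = 116
  K = 105 − 116 = -11
K: -52 − (-11) = -41

-41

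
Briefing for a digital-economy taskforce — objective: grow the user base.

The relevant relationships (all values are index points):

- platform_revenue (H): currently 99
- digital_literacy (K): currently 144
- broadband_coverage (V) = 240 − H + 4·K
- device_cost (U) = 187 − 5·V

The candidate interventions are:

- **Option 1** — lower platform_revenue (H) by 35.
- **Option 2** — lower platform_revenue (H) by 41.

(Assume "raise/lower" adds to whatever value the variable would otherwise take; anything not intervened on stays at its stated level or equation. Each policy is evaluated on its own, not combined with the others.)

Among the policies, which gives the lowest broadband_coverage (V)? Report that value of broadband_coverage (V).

Option 1 (H − 35):
  H = 99 − 35 = 64
  K = 144
  V = 240 − 64 + 4·144 = 752
Option 2 (H − 41):
  H = 99 − 41 = 58
  K = 144
  V = 240 − 58 + 4·144 = 758
Comparing — Option 1: V=752, Option 2: V=758. Lowest is 752 (Option 1).

752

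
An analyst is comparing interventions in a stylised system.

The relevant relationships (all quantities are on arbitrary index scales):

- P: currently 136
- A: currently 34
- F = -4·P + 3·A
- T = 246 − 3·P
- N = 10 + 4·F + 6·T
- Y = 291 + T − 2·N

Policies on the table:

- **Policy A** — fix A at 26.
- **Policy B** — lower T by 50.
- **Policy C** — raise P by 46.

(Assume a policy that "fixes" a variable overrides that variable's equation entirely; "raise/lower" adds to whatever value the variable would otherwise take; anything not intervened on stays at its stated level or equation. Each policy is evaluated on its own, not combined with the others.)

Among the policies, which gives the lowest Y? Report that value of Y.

Policy A (A := 26):
  P = 136
  A = 26
  F = 0 − 4·136 + 3·26 = -466
  T = 246 − 3·136 = -162
  N = 10 + 4·(-466) + 6·(-162) = -2826
  Y = 291 + (-162) − 2·(-2826) = 5781
Policy B (T − 50):
  P = 136
  A = 34
  F = 0 − 4·136 + 3·34 = -442
  T = 246 − 3·136 (−50 from intervention) = -212
  N = 10 + 4·(-442) + 6·(-212) = -3030
  Y = 291 + (-212) − 2·(-3030) = 6139
Policy C (P + 46):
  P = 136 + 46 = 182
  A = 34
  F = 0 − 4·182 + 3·34 = -626
  T = 246 − 3·182 = -300
  N = 10 + 4·(-626) + 6·(-300) = -4294
  Y = 291 + (-300) − 2·(-4294) = 8579
Comparing — Policy A: Y=5781, Policy B: Y=6139, Policy C: Y=8579. Lowest is 5781 (Policy A).

5781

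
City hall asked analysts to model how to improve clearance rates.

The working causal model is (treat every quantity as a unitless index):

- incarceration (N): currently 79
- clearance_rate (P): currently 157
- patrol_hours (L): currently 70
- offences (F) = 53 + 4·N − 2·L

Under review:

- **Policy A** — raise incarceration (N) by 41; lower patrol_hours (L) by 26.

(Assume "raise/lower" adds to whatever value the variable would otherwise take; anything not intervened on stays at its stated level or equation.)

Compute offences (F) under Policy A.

445

Policy A (N + 41, L − 26):
  N = 79 + 41 = 120
  L = 70 − 26 = 44
  F = 53 + 4·120 − 2·44 = 445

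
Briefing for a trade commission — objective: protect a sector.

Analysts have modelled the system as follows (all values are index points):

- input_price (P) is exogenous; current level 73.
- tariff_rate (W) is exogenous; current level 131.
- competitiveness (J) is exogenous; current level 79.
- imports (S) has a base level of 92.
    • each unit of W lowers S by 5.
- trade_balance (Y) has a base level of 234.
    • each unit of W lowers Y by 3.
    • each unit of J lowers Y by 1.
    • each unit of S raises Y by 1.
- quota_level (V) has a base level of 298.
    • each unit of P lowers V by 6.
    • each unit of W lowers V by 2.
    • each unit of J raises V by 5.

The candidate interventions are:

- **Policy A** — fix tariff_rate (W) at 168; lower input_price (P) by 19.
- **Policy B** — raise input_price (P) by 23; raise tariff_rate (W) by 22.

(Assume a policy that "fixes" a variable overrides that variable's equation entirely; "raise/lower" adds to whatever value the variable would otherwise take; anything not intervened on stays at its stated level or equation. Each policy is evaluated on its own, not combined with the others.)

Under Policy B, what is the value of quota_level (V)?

Policy B (P + 23, W + 22):
  P = 73 + 23 = 96
  W = 131 + 22 = 153
  J = 79
  V = 298 − 6·96 − 2·153 + 5·79 = -189

-189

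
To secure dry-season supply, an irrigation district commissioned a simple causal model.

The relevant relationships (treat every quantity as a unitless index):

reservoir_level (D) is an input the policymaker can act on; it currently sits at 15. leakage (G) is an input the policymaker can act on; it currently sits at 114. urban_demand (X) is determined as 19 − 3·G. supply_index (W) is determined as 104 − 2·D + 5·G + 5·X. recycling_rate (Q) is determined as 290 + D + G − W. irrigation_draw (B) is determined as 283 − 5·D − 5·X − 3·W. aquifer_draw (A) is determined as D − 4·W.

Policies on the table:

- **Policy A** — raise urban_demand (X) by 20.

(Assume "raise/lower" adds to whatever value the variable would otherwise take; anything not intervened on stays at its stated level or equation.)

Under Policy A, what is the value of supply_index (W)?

-871

Policy A (X + 20):
  D = 15
  G = 114
  X = 19 − 3·114 (+20 from intervention) = -303
  W = 104 − 2·15 + 5·114 + 5·(-303) = -871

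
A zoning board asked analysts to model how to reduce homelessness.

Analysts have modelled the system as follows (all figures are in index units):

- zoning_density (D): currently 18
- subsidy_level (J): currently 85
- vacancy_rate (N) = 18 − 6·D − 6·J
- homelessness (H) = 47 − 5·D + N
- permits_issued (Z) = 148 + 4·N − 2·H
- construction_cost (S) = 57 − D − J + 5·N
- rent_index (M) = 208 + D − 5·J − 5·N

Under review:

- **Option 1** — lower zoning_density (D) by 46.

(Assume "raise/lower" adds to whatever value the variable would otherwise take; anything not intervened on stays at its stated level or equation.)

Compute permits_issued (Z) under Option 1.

Option 1 (D − 46):
  D = 18 − 46 = -28
  J = 85
  N = 18 − 6·(-28) − 6·85 = -324
  H = 47 − 5·(-28) + (-324) = -137
  Z = 148 + 4·(-324) − 2·(-137) = -874

-874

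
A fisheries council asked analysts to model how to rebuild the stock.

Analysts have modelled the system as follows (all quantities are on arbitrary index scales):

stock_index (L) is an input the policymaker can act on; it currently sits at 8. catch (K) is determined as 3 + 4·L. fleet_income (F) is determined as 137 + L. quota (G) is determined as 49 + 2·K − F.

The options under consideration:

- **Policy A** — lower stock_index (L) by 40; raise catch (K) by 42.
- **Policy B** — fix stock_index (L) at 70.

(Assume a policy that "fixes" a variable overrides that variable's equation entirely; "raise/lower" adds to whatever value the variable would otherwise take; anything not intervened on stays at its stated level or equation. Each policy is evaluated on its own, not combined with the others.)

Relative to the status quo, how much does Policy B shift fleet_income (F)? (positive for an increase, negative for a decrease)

Baseline:
  L = 8
  F = 137 + 8 = 145
Policy B (L := 70):
  L = 70
  F = 137 + 70 = 207
Change in F: 207 − 145 = 62

62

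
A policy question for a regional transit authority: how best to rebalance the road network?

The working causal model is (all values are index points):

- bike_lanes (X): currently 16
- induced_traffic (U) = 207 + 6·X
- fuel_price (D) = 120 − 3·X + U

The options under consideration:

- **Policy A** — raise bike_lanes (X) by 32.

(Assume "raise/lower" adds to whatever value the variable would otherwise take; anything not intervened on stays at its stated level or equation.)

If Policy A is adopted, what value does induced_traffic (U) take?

Policy A (X + 32):
  X = 16 + 32 = 48
  U = 207 + 6·48 = 495

495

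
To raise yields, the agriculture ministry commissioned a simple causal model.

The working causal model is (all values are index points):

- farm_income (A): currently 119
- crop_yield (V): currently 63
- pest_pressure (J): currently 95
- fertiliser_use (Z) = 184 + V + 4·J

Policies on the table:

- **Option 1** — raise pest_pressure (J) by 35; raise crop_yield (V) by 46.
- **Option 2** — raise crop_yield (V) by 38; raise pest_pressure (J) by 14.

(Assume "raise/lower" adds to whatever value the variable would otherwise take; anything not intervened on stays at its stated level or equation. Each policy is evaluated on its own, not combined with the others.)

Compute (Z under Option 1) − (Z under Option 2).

92

Option 1 (J + 35, V + 46):
  V = 63 + 46 = 109
  J = 95 + 35 = 130
  Z = 184 + 109 + 4·130 = 813
Option 2 (V + 38, J + 14):
  V = 63 + 38 = 101
  J = 95 + 14 = 109
  Z = 184 + 101 + 4·109 = 721
Z: 813 − 721 = 92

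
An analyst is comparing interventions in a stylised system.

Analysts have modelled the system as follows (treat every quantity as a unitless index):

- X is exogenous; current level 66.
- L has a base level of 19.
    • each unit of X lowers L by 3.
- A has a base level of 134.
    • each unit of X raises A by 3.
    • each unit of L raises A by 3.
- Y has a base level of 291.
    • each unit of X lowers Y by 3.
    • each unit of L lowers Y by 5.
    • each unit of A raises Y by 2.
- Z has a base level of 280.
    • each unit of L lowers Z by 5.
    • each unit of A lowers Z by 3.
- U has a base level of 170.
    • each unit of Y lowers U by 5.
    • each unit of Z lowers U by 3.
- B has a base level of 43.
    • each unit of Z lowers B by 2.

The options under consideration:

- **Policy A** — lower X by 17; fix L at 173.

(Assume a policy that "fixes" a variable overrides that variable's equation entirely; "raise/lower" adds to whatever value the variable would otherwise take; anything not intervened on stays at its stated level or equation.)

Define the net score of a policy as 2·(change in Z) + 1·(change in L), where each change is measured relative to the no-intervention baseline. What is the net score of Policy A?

-9198

Baseline:
  X = 66
  L = 19 − 3·66 = -179
  A = 134 + 3·66 + 3·(-179) = -205
  Z = 280 − 5·(-179) − 3·(-205) = 1790
Policy A (X − 17, L := 173):
  X = 66 − 17 = 49
  L = 173
  A = 134 + 3·49 + 3·173 = 800
  Z = 280 − 5·173 − 3·800 = -2985
ΔZ = -2985 − 1790 = -4775; ΔL = 173 − (-179) = 352
Score = 2·(-4775) + 1·352 = -9198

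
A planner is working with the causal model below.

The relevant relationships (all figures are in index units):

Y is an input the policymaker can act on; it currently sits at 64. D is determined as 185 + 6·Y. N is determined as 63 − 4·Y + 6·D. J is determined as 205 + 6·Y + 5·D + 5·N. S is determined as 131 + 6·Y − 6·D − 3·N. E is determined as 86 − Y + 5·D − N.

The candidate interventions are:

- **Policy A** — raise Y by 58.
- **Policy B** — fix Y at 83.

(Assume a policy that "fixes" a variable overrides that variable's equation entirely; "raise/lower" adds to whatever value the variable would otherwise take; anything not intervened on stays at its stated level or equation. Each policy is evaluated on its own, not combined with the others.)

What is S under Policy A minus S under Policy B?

-4914

Policy A (Y + 58):
  Y = 64 + 58 = 122
  D = 185 + 6·122 = 917
  N = 63 − 4·122 + 6·917 = 5077
  S = 131 + 6·122 − 6·917 − 3·5077 = -19870
Policy B (Y := 83):
  Y = 83
  D = 185 + 6·83 = 683
  N = 63 − 4·83 + 6·683 = 3829
  S = 131 + 6·83 − 6·683 − 3·3829 = -14956
S: -19870 − (-14956) = -4914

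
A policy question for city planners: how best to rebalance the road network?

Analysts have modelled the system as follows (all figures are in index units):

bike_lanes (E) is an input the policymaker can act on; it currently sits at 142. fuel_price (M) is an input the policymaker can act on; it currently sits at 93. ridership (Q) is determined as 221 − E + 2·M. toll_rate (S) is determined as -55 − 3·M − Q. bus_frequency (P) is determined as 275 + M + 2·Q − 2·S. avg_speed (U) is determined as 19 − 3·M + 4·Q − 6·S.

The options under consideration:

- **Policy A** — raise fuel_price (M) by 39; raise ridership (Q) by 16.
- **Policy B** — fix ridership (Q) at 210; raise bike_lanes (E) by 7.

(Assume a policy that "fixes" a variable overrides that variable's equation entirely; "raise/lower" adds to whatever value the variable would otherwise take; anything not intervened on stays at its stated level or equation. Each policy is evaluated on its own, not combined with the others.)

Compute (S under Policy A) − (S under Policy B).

Policy A (M + 39, Q + 16):
  E = 142
  M = 93 + 39 = 132
  Q = 221 − 142 + 2·132 (+16 from intervention) = 359
  S = -55 − 3·132 − 359 = -810
Policy B (Q := 210, E + 7):
  E = 142 + 7 = 149
  M = 93
  Q = 210
  S = -55 − 3·93 − 210 = -544
S: -810 − (-544) = -266

-266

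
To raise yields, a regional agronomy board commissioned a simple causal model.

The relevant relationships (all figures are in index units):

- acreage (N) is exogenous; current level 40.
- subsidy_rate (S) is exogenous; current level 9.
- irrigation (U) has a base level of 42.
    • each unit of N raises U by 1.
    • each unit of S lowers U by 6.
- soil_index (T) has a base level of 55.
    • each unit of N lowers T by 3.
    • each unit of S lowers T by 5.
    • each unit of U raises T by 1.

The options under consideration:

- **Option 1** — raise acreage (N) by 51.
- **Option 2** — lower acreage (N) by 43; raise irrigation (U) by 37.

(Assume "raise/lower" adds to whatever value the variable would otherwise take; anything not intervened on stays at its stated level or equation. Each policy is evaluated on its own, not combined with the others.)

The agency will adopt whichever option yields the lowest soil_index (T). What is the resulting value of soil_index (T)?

-184

Option 1 (N + 51):
  N = 40 + 51 = 91
  S = 9
  U = 42 + 91 − 6·9 = 79
  T = 55 − 3·91 − 5·9 + 79 = -184
Option 2 (N − 43, U + 37):
  N = 40 − 43 = -3
  S = 9
  U = 42 + (-3) − 6·9 (+37 from intervention) = 22
  T = 55 − 3·(-3) − 5·9 + 22 = 41
Comparing — Option 1: T=-184, Option 2: T=41. Lowest is -184 (Option 1).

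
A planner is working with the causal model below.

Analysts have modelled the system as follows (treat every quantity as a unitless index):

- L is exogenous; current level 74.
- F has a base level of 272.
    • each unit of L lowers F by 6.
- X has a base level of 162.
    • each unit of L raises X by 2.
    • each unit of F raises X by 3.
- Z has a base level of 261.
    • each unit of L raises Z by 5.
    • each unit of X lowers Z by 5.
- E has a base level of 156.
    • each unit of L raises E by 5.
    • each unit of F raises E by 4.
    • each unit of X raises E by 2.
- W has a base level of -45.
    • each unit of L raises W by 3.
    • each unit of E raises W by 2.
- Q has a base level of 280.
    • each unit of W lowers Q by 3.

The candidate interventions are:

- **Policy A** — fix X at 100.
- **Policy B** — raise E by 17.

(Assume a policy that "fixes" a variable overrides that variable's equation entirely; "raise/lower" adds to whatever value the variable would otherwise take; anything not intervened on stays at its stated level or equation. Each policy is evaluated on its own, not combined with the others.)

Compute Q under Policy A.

Policy A (X := 100):
  L = 74
  F = 272 − 6·74 = -172
  X = 100
  E = 156 + 5·74 + 4·(-172) + 2·100 = 38
  W = -45 + 3·74 + 2·38 = 253
  Q = 280 − 3·253 = -479

-479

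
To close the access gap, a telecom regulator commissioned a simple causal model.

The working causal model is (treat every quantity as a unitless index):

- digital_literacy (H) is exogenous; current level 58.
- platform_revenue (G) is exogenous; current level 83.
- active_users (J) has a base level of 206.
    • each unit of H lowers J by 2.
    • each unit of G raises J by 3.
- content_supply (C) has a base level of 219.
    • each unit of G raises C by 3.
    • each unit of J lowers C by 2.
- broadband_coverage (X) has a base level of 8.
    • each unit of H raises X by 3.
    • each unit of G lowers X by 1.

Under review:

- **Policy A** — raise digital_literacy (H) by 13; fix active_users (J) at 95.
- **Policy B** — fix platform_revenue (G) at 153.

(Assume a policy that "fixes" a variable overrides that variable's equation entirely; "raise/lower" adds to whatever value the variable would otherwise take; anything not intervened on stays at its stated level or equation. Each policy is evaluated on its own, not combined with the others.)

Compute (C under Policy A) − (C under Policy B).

Policy A (H + 13, J := 95):
  H = 58 + 13 = 71
  G = 83
  J = 95
  C = 219 + 3·83 − 2·95 = 278
Policy B (G := 153):
  H = 58
  G = 153
  J = 206 − 2·58 + 3·153 = 549
  C = 219 + 3·153 − 2·549 = -420
C: 278 − (-420) = 698

698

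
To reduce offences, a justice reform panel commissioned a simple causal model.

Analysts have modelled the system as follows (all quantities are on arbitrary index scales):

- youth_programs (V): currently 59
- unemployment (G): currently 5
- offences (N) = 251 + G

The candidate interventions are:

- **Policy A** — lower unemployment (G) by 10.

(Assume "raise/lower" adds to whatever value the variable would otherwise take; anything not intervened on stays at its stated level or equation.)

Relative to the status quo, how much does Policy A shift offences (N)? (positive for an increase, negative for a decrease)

-10

Baseline:
  G = 5
  N = 251 + 5 = 256
Policy A (G − 10):
  G = 5 − 10 = -5
  N = 251 + (-5) = 246
Change in N: 246 − 256 = -10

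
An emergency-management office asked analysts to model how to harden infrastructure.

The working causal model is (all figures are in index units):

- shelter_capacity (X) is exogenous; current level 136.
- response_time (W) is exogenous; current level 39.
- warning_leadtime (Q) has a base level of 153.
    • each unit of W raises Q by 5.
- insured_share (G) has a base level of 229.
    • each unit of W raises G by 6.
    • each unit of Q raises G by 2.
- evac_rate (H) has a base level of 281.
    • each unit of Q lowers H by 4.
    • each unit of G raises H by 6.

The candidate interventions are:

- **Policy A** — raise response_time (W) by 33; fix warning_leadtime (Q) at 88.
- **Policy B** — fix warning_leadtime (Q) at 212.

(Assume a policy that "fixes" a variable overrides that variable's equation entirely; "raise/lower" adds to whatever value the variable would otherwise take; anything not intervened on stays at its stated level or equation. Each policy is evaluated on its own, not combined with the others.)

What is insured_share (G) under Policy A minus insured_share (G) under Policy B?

-50

Policy A (W + 33, Q := 88):
  W = 39 + 33 = 72
  Q = 88
  G = 229 + 6·72 + 2·88 = 837
Policy B (Q := 212):
  W = 39
  Q = 212
  G = 229 + 6·39 + 2·212 = 887
G: 837 − 887 = -50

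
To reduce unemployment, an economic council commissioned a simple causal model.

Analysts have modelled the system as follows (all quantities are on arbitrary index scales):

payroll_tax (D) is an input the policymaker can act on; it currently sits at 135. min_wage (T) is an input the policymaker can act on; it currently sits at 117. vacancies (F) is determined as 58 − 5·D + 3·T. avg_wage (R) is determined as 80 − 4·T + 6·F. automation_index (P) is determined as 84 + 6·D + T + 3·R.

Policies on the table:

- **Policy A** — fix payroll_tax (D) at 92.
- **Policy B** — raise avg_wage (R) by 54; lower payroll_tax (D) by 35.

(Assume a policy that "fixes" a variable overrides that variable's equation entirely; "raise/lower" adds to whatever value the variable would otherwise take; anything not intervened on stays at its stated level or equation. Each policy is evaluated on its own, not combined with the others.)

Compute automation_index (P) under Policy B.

Policy B (R + 54, D − 35):
  D = 135 − 35 = 100
  T = 117
  F = 58 − 5·100 + 3·117 = -91
  R = 80 − 4·117 + 6·(-91) (+54 from intervention) = -880
  P = 84 + 6·100 + 117 + 3·(-880) = -1839

-1839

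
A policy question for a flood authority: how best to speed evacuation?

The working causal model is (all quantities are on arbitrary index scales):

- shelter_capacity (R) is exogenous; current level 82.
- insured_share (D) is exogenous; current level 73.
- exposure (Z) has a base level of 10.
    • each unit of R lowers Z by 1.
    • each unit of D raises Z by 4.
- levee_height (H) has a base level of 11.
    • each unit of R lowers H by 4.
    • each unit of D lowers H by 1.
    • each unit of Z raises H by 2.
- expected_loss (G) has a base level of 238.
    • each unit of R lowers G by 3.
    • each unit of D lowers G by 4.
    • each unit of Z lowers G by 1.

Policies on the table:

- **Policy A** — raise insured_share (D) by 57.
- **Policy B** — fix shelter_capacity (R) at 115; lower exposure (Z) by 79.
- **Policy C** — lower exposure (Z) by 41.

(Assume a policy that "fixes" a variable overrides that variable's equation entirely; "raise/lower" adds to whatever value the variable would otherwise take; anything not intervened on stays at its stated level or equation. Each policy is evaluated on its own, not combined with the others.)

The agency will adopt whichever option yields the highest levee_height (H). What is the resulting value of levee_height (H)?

Policy A (D + 57):
  R = 82
  D = 73 + 57 = 130
  Z = 10 − 82 + 4·130 = 448
  H = 11 − 4·82 − 130 + 2·448 = 449
Policy B (R := 115, Z − 79):
  R = 115
  D = 73
  Z = 10 − 115 + 4·73 (−79 from intervention) = 108
  H = 11 − 4·115 − 73 + 2·108 = -306
Policy C (Z − 41):
  R = 82
  D = 73
  Z = 10 − 82 + 4·73 (−41 from intervention) = 179
  H = 11 − 4·82 − 73 + 2·179 = -32
Comparing — Policy A: H=449, Policy B: H=-306, Policy C: H=-32. Highest is 449 (Policy A).

449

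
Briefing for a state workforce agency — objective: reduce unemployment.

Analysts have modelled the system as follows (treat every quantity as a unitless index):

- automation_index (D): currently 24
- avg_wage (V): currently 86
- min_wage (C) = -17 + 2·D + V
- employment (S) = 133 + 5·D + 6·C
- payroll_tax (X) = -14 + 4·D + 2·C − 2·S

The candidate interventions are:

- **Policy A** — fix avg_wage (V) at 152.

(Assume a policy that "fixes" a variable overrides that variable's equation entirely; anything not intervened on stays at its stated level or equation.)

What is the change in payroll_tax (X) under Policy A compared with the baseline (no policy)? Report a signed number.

Baseline:
  D = 24
  V = 86
  C = -17 + 2·24 + 86 = 117
  S = 133 + 5·24 + 6·117 = 955
  X = -14 + 4·24 + 2·117 − 2·955 = -1594
Policy A (V := 152):
  D = 24
  V = 152
  C = -17 + 2·24 + 152 = 183
  S = 133 + 5·24 + 6·183 = 1351
  X = -14 + 4·24 + 2·183 − 2·1351 = -2254
Change in X: -2254 − (-1594) = -660

-660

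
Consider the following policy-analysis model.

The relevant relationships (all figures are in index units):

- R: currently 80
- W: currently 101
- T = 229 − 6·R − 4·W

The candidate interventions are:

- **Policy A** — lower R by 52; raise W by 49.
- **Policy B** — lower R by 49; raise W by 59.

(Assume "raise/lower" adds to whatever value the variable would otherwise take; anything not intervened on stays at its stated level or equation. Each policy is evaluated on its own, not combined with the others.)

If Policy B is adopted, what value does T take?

-597

Policy B (R − 49, W + 59):
  R = 80 − 49 = 31
  W = 101 + 59 = 160
  T = 229 − 6·31 − 4·160 = -597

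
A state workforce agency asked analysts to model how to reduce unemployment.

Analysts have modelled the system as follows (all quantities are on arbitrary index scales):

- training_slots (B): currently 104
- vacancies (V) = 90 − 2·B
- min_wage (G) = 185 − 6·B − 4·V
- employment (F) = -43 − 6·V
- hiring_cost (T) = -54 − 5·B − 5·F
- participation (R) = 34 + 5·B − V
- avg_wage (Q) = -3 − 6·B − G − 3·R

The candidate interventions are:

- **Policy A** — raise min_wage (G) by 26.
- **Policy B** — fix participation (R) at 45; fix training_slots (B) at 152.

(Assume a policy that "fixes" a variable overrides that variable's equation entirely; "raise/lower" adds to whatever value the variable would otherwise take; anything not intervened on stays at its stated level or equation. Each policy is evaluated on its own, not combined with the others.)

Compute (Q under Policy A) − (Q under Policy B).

-1523

Policy A (G + 26):
  B = 104
  V = 90 − 2·104 = -118
  G = 185 − 6·104 − 4·(-118) (+26 from intervention) = 59
  R = 34 + 5·104 − (-118) = 672
  Q = -3 − 6·104 − 59 − 3·672 = -2702
Policy B (R := 45, B := 152):
  B = 152
  V = 90 − 2·152 = -214
  G = 185 − 6·152 − 4·(-214) = 129
  R = 45
  Q = -3 − 6·152 − 129 − 3·45 = -1179
Q: -2702 − (-1179) = -1523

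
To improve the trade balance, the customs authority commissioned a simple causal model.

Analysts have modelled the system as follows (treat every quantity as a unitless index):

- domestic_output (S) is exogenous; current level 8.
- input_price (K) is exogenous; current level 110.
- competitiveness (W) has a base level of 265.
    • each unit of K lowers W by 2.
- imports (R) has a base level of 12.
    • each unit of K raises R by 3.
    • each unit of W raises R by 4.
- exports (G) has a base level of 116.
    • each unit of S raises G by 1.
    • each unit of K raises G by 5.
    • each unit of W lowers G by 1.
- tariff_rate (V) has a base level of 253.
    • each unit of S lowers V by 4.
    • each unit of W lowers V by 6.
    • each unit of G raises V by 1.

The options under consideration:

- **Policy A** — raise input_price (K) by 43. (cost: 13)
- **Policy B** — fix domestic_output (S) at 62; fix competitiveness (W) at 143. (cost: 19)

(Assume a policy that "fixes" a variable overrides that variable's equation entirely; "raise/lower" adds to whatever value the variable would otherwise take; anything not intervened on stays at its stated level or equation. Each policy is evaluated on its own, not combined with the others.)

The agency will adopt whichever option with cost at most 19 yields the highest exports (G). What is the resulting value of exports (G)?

Policy A (K + 43):
  S = 8
  K = 110 + 43 = 153
  W = 265 − 2·153 = -41
  G = 116 + 8 + 5·153 − (-41) = 930
Policy B (S := 62, W := 143):
  S = 62
  K = 110
  W = 143
  G = 116 + 62 + 5·110 − 143 = 585
Comparing — Policy A: G=930, Policy B: G=585. Highest is 930 (Policy A).

930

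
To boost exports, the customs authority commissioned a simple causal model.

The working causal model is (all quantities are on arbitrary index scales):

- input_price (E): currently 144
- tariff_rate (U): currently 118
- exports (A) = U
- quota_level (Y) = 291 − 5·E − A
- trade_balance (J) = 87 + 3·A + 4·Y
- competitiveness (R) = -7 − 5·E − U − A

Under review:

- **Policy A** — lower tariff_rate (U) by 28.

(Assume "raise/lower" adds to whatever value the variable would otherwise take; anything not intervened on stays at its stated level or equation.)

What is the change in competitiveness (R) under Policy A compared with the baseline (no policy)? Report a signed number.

56

Baseline:
  E = 144
  U = 118
  A = 0 + 118 = 118
  R = -7 − 5·144 − 118 − 118 = -963
Policy A (U − 28):
  E = 144
  U = 118 − 28 = 90
  A = 0 + 90 = 90
  R = -7 − 5·144 − 90 − 90 = -907
Change in R: -907 − (-963) = 56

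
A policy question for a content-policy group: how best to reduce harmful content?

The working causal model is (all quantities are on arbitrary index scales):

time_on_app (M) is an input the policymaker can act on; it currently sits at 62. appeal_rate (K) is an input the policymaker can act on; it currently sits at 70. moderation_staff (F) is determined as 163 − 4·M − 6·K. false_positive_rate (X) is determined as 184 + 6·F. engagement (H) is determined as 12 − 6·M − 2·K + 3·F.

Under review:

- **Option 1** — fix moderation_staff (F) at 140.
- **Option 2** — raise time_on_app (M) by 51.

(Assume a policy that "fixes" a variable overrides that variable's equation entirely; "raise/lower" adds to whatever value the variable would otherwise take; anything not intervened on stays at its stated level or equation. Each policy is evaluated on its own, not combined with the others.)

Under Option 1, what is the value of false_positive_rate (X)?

1024

Option 1 (F := 140):
  M = 62
  K = 70
  F = 140
  X = 184 + 6·140 = 1024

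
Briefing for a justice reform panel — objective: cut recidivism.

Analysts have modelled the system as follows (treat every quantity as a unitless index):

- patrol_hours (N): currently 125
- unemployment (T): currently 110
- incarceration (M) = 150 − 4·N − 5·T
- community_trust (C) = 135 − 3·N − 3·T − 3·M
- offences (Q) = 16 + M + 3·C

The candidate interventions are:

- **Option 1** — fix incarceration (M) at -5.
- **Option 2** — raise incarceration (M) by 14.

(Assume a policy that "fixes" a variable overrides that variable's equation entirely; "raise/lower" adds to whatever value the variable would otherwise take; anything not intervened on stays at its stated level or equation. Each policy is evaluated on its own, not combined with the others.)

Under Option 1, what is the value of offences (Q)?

-1654

Option 1 (M := -5):
  N = 125
  T = 110
  M = -5
  C = 135 − 3·125 − 3·110 − 3·(-5) = -555
  Q = 16 + (-5) + 3·(-555) = -1654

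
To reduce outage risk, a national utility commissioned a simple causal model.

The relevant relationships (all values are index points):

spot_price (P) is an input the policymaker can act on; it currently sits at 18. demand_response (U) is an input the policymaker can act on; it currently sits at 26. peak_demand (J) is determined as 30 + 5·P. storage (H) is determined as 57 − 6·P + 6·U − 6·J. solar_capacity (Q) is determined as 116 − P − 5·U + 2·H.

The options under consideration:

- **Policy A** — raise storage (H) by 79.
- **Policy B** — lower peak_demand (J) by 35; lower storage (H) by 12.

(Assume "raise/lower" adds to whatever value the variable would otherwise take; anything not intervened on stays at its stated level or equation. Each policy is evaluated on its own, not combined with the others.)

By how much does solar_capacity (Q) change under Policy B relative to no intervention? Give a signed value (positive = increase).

Baseline:
  P = 18
  U = 26
  J = 30 + 5·18 = 120
  H = 57 − 6·18 + 6·26 − 6·120 = -615
  Q = 116 − 18 − 5·26 + 2·(-615) = -1262
Policy B (J − 35, H − 12):
  P = 18
  U = 26
  J = 30 + 5·18 (−35 from intervention) = 85
  H = 57 − 6·18 + 6·26 − 6·85 (−12 from intervention) = -417
  Q = 116 − 18 − 5·26 + 2·(-417) = -866
Change in Q: -866 − (-1262) = 396

396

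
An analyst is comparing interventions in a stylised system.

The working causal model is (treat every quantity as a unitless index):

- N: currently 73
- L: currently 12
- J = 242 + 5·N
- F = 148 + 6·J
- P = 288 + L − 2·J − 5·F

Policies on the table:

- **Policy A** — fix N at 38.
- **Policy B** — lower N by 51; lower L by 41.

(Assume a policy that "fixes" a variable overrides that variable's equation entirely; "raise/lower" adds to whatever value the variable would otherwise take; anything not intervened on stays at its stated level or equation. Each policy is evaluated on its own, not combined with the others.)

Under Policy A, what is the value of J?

Policy A (N := 38):
  N = 38
  J = 242 + 5·38 = 432

432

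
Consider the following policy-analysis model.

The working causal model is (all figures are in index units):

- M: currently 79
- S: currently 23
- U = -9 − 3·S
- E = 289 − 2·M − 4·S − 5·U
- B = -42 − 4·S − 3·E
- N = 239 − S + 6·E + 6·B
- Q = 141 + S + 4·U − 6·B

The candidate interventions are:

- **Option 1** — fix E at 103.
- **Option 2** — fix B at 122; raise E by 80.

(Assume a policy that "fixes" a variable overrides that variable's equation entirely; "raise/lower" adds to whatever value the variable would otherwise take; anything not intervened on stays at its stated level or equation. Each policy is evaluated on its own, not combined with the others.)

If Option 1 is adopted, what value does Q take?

Option 1 (E := 103):
  M = 79
  S = 23
  U = -9 − 3·23 = -78
  E = 103
  B = -42 − 4·23 − 3·103 = -443
  Q = 141 + 23 + 4·(-78) − 6·(-443) = 2510

2510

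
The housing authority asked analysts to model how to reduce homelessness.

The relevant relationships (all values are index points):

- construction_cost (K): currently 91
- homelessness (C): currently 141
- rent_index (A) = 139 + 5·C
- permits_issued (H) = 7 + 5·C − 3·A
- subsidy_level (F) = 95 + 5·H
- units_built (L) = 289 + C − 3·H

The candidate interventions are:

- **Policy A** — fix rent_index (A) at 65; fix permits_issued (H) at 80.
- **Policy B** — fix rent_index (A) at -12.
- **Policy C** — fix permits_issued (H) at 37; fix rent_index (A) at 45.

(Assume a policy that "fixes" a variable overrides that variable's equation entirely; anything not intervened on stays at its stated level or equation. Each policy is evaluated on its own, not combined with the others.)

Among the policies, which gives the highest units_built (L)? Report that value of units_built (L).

Policy A (A := 65, H := 80):
  C = 141
  A = 65
  H = 80
  L = 289 + 141 − 3·80 = 190
Policy B (A := -12):
  C = 141
  A = -12
  H = 7 + 5·141 − 3·(-12) = 748
  L = 289 + 141 − 3·748 = -1814
Policy C (H := 37, A := 45):
  C = 141
  A = 45
  H = 37
  L = 289 + 141 − 3·37 = 319
Comparing — Policy A: L=190, Policy B: L=-1814, Policy C: L=319. Highest is 319 (Policy C).

319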